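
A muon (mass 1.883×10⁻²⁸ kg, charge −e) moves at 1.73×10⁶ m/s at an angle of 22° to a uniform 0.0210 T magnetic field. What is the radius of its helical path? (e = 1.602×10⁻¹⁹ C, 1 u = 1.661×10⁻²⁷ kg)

r ≈ 0.0363 m

v⊥ = v sinθ = 1.73×10⁶·sin22° ≈ 6.481×10⁵ m/s.
r = m v⊥/(|q|B) = (1.883×10⁻²⁸)(6.481×10⁵)/((1.602×10⁻¹⁹)(0.0210)) ≈ 0.0363 m.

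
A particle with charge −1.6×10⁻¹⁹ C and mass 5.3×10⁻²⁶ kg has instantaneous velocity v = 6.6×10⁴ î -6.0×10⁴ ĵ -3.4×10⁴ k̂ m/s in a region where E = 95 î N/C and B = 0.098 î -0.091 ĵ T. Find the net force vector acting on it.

F ≈ (4.80×10⁻¹⁶, 5.33×10⁻¹⁶, 2.02×10⁻¹⁷) N

v×B = (-3090, -3330, -126) N/C.
E + v×B = (-3000, -3330, -126) N/C.
F = q(E + v×B) = (−1.6×10⁻¹⁹ C)·(-3000, -3330, -126) = (4.80×10⁻¹⁶, 5.33×10⁻¹⁶, 2.02×10⁻¹⁷) N.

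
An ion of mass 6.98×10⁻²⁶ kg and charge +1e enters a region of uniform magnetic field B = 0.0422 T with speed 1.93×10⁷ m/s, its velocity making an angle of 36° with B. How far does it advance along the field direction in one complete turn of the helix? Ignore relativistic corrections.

p ≈ 1010 m

v∥ = v cosθ = 1.93×10⁷·cos36° ≈ 1.561×10⁷ m/s.
T = 2πm/(|q|B) = 2π(6.98×10⁻²⁶)/((1.602×10⁻¹⁹)(0.0422)) ≈ 6.487×10⁻⁵ s.
pitch = v∥ T = (1.561×10⁷)(6.487×10⁻⁵) ≈ 1010 m.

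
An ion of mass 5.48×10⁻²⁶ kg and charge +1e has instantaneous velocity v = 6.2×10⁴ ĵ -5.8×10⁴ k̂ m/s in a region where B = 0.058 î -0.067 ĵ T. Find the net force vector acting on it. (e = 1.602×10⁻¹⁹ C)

v×B = (-3890, -3360, -3600) N/C.
F = q v×B = (1.602×10⁻¹⁹ C)·(-3890, -3360, -3600) = (-6.23×10⁻¹⁶, -5.39×10⁻¹⁶, -5.76×10⁻¹⁶) N.

F ≈ (-6.23×10⁻¹⁶, -5.39×10⁻¹⁶, -5.76×10⁻¹⁶) N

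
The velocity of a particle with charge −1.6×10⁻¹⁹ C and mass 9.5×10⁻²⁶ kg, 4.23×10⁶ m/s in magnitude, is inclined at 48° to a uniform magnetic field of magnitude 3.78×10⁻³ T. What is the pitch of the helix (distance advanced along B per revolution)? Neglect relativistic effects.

p ≈ 2790 m

v∥ = v cosθ = 4.23×10⁶·cos48° ≈ 2.830×10⁶ m/s.
T = 2πm/(|q|B) = 2π(9.5×10⁻²⁶)/((1.6×10⁻¹⁹)(3.78×10⁻³)) ≈ 9.869×10⁻⁴ s.
pitch = v∥ T = (2.830×10⁶)(9.869×10⁻⁴) ≈ 2790 m.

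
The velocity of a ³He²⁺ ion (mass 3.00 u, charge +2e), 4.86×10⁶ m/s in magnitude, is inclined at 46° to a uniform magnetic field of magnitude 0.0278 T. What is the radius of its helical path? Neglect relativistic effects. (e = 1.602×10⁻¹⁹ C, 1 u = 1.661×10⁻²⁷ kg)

r ≈ 1.96 m

v⊥ = v sinθ = 4.86×10⁶·sin46° ≈ 3.496×10⁶ m/s.
r = m v⊥/(|q|B) = (4.983×10⁻²⁷)(3.496×10⁶)/((3.204×10⁻¹⁹)(0.0278)) ≈ 1.96 m.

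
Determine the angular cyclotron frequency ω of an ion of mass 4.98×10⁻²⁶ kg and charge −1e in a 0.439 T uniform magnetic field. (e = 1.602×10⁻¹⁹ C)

ω ≈ 1.41×10⁶ rad/s

ω = |q|B/m.
ω = (1.602×10⁻¹⁹)(0.439)/4.98×10⁻²⁶ ≈ 1.41×10⁶ rad/s.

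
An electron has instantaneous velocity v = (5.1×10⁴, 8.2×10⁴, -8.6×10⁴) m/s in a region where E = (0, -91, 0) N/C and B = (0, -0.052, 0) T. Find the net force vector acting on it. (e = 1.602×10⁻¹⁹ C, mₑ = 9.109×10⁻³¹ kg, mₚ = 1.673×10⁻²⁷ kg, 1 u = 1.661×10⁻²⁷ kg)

F ≈ (7.16×10⁻¹⁶, 1.46×10⁻¹⁷, 4.25×10⁻¹⁶) N

v×B = (-4470, 0, -2650) N/C.
E + v×B = (-4470, -91.0, -2650) N/C.
F = q(E + v×B) = (−1.602×10⁻¹⁹ C)·(-4470, -91.0, -2650) = (7.16×10⁻¹⁶, 1.46×10⁻¹⁷, 4.25×10⁻¹⁶) N.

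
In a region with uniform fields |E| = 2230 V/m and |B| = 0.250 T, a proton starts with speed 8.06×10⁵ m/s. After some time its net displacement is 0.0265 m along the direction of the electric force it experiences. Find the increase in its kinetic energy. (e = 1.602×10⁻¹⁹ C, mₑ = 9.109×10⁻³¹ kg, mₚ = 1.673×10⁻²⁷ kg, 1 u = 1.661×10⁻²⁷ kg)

The magnetic force is always ⟂ v and does no work; only the electric force changes KE.
ΔKE = F_E · d = |q|E d = (1.602×10⁻¹⁹)(2230)(0.0265) ≈ 9.47×10⁻¹⁸ J.

ΔKE ≈ 9.47×10⁻¹⁸ J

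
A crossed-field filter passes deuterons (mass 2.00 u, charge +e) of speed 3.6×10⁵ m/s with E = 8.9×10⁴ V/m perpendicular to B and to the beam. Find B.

B = 0.25 T

Balance of forces in the selector: qE = qvB ⇒ B = E/v.
B = 8.9×10⁴/3.6×10⁵ = 0.25 T.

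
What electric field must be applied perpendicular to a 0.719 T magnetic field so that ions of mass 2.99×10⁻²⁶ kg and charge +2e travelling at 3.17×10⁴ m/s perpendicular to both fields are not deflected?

For straight-line motion qE = qvB, so E = vB.
E = 3.17×10⁴ × 0.719 = 2.28×10⁴ V/m.

E = 2.28×10⁴ V/m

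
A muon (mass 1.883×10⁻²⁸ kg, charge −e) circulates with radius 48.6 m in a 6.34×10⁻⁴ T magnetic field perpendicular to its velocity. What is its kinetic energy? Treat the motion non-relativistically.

KE ≈ 6.47×10⁻¹⁴ J

v = |q|Br/m, then KE = ½mv² = (qBr)²/(2m).
v = (1.602×10⁻¹⁹)(6.34×10⁻⁴)(48.6)/1.883×10⁻²⁸ ≈ 2.621×10⁷ m/s.
KE = ½(1.883×10⁻²⁸)(2.621×10⁷)² ≈ 6.47×10⁻¹⁴ J.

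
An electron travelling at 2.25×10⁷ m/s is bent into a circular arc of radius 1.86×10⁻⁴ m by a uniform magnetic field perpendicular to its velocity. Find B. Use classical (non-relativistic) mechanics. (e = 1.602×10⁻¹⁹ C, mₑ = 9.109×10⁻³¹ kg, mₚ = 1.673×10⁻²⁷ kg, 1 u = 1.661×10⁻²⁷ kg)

B ≈ 0.688 T

From |q|vB = mv²/r, B = mv/(|q|r).
B = (9.109×10⁻³¹)(2.25×10⁷)/((1.602×10⁻¹⁹)(1.86×10⁻⁴)) ≈ 0.688 T.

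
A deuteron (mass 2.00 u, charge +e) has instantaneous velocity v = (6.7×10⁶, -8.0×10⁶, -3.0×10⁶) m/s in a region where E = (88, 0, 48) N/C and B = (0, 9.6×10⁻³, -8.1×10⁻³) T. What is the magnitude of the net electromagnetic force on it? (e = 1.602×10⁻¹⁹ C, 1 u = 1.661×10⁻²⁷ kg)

v×B = (9.36×10⁴, 5.43×10⁴, 6.43×10⁴) N/C.
E + v×B = (9.37×10⁴, 5.43×10⁴, 6.44×10⁴) N/C.
F = q(E + v×B) = (1.602×10⁻¹⁹ C)·(9.37×10⁴, 5.43×10⁴, 6.44×10⁴) = (1.50×10⁻¹⁴, 8.69×10⁻¹⁵, 1.03×10⁻¹⁴) N.
|F| = 2.02×10⁻¹⁴ N.

|F| ≈ 2.02×10⁻¹⁴ N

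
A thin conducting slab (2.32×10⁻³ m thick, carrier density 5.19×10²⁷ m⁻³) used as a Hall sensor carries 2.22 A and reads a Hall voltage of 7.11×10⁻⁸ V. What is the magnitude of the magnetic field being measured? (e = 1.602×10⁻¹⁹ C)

B ≈ 0.0618 T

From V_H = IB/(n e t), B = V_H n e t / I.
B = (7.11×10⁻⁸)(5.19×10²⁷)(1.602×10⁻¹⁹)(2.32×10⁻³)/2.22 ≈ 0.0618 T.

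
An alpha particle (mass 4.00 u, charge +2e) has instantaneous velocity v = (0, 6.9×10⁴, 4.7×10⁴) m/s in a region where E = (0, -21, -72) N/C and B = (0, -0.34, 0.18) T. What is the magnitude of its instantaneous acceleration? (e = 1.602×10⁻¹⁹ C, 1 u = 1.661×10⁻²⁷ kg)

|a| ≈ 1.37×10¹² m/s²

v×B = (2.84×10⁴, 0, 0) N/C.
E + v×B = (2.84×10⁴, -21.0, -72.0) N/C.
F = q(E + v×B) = (3.204×10⁻¹⁹ C)·(2.84×10⁴, -21.0, -72.0) = (9.10×10⁻¹⁵, -6.73×10⁻¹⁸, -2.31×10⁻¹⁷) N.
|a| = |F|/m = 9.099×10⁻¹⁵/6.644×10⁻²⁷ ≈ 1.37×10¹² m/s².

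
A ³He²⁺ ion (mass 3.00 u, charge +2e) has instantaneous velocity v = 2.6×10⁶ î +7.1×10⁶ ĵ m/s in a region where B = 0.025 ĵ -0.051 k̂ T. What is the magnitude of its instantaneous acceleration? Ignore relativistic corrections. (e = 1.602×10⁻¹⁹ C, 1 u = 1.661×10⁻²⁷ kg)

|a| ≈ 2.51×10¹³ m/s²

v×B = (-3.62×10⁵, 1.33×10⁵, 6.50×10⁴) N/C.
F = q v×B = (3.204×10⁻¹⁹ C)·(-3.62×10⁵, 1.33×10⁵, 6.50×10⁴) = (-1.16×10⁻¹³, 4.25×10⁻¹⁴, 2.08×10⁻¹⁴) N.
|a| = |F|/m = 1.253×10⁻¹³/4.983×10⁻²⁷ ≈ 2.51×10¹³ m/s².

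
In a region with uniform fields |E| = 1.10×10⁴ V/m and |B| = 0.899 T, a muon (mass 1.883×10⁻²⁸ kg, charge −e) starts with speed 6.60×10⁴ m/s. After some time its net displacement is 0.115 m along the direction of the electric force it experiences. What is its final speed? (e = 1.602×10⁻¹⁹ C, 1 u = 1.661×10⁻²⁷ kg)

B does no work; ΔKE = |q|E d.
½mv_f² = ½mv₀² + |q|Ed = ½(1.883×10⁻²⁸)(6.60×10⁴)² + (1.602×10⁻¹⁹)(1.10×10⁴)(0.115) ≈ 4.101×10⁻¹⁹ J + 2.027×10⁻¹⁶ J ≈ 2.031×10⁻¹⁶ J.
v_f = √(2·2.031×10⁻¹⁶/1.883×10⁻²⁸) ≈ 1.47×10⁶ m/s.

v_f ≈ 1.47×10⁶ m/s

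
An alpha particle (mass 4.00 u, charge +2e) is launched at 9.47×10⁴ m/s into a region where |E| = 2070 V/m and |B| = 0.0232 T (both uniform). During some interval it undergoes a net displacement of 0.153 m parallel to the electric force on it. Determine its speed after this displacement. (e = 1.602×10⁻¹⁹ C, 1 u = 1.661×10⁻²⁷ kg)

v_f ≈ 1.99×10⁵ m/s

B does no work; ΔKE = |q|E d.
½mv_f² = ½mv₀² + |q|Ed = ½(6.644×10⁻²⁷)(9.47×10⁴)² + (3.204×10⁻¹⁹)(2070)(0.153) ≈ 2.979×10⁻¹⁷ J + 1.015×10⁻¹⁶ J ≈ 1.313×10⁻¹⁶ J.
v_f = √(2·1.313×10⁻¹⁶/6.644×10⁻²⁷) ≈ 1.99×10⁵ m/s.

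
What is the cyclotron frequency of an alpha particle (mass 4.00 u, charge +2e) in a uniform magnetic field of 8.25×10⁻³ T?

f ≈ 6.33×10⁴ Hz

f = |q|B/(2πm).
f = (3.204×10⁻¹⁹)(8.25×10⁻³)/(2π·6.644×10⁻²⁷) ≈ 6.33×10⁴ Hz.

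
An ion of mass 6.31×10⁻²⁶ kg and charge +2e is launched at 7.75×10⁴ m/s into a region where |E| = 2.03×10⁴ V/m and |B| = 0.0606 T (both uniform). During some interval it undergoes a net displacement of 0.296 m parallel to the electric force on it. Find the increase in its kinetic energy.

ΔKE ≈ 1.93×10⁻¹⁵ J

The magnetic force is always ⟂ v and does no work; only the electric force changes KE.
ΔKE = F_E · d = |q|E d = (3.204×10⁻¹⁹)(2.03×10⁴)(0.296) ≈ 1.93×10⁻¹⁵ J.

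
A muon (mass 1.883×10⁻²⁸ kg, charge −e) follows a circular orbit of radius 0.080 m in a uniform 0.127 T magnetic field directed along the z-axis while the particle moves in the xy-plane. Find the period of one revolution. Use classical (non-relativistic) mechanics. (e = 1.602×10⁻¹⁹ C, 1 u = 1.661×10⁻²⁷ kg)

T ≈ 5.82×10⁻⁸ s

The cyclotron period depends only on m, q, B: T = 2πm/(|q|B).
T = 2π(1.883×10⁻²⁸)/((1.602×10⁻¹⁹)(0.127)) ≈ 5.82×10⁻⁸ s.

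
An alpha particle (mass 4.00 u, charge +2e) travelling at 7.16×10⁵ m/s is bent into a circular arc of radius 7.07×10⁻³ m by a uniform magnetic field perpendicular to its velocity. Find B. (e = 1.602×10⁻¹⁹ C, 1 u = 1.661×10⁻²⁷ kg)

From |q|vB = mv²/r, B = mv/(|q|r).
B = (6.644×10⁻²⁷)(7.16×10⁵)/((3.204×10⁻¹⁹)(7.07×10⁻³)) ≈ 2.10 T.

B ≈ 2.10 T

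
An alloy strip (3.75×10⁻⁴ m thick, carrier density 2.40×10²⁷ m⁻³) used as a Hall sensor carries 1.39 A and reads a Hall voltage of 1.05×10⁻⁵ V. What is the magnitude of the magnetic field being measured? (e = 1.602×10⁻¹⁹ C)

From V_H = IB/(n e t), B = V_H n e t / I.
B = (1.05×10⁻⁵)(2.40×10²⁷)(1.602×10⁻¹⁹)(3.75×10⁻⁴)/1.39 ≈ 1.09 T.

B ≈ 1.09 T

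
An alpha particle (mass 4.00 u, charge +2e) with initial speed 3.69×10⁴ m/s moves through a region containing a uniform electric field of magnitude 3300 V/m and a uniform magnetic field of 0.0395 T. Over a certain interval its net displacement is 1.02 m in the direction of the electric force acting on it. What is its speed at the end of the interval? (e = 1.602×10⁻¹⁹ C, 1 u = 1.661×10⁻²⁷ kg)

B does no work; ΔKE = |q|E d.
½mv_f² = ½mv₀² + |q|Ed = ½(6.644×10⁻²⁷)(3.69×10⁴)² + (3.204×10⁻¹⁹)(3300)(1.02) ≈ 4.523×10⁻¹⁸ J + 1.078×10⁻¹⁵ J ≈ 1.083×10⁻¹⁵ J.
v_f = √(2·1.083×10⁻¹⁵/6.644×10⁻²⁷) ≈ 5.71×10⁵ m/s.

v_f ≈ 5.71×10⁵ m/s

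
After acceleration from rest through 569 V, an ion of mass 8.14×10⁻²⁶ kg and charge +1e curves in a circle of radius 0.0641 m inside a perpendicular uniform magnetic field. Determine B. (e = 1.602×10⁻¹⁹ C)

B ≈ 0.375 T

v = √(2|q|V/m) = √(2·1.602×10⁻¹⁹·569/8.14×10⁻²⁶) ≈ 4.732×10⁴ m/s.
B = mv/(|q|r) = (8.14×10⁻²⁶)(4.732×10⁴)/((1.602×10⁻¹⁹)(0.0641)) ≈ 0.375 T.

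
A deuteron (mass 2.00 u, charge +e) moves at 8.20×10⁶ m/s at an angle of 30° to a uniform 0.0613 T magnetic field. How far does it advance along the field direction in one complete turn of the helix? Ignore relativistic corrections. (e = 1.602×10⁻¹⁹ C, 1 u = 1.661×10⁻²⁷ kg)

v∥ = v cosθ = 8.20×10⁶·cos30° ≈ 7.101×10⁶ m/s.
T = 2πm/(|q|B) = 2π(3.322×10⁻²⁷)/((1.602×10⁻¹⁹)(0.0613)) ≈ 2.125×10⁻⁶ s.
pitch = v∥ T = (7.101×10⁶)(2.125×10⁻⁶) ≈ 15.1 m.

p ≈ 15.1 m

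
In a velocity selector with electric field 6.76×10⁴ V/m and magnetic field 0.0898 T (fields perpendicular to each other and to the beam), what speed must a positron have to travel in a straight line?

v = 7.53×10⁵ m/s

For undeflected motion the electric and magnetic forces balance: qE = qvB.
v = E/B = 6.76×10⁴/0.0898 = 7.53×10⁵ m/s.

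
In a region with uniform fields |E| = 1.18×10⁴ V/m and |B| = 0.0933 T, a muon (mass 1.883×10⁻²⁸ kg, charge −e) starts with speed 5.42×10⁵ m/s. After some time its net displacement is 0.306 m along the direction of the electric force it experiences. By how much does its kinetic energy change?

ΔKE ≈ 5.78×10⁻¹⁶ J

The magnetic force is always ⟂ v and does no work; only the electric force changes KE.
ΔKE = F_E · d = |q|E d = (1.602×10⁻¹⁹)(1.18×10⁴)(0.306) ≈ 5.78×10⁻¹⁶ J.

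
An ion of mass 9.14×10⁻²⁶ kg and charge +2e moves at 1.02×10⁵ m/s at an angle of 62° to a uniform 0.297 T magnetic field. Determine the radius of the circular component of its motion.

v⊥ = v sinθ = 1.02×10⁵·sin62° ≈ 9.006×10⁴ m/s.
r = m v⊥/(|q|B) = (9.14×10⁻²⁶)(9.006×10⁴)/((3.204×10⁻¹⁹)(0.297)) ≈ 0.0865 m.

r ≈ 0.0865 m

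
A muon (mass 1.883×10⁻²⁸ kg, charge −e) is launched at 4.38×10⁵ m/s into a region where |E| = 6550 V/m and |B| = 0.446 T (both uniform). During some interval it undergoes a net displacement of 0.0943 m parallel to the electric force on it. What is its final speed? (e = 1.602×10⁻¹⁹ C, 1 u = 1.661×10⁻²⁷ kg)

v_f ≈ 1.11×10⁶ m/s

B does no work; ΔKE = |q|E d.
½mv_f² = ½mv₀² + |q|Ed = ½(1.883×10⁻²⁸)(4.38×10⁵)² + (1.602×10⁻¹⁹)(6550)(0.0943) ≈ 1.806×10⁻¹⁷ J + 9.895×10⁻¹⁷ J ≈ 1.170×10⁻¹⁶ J.
v_f = √(2·1.170×10⁻¹⁶/1.883×10⁻²⁸) ≈ 1.11×10⁶ m/s.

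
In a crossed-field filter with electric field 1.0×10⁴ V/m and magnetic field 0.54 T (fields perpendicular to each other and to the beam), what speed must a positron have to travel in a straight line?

Straight-line motion ⇒ electric and magnetic forces cancel, so E = vB.
v = E/B = 1.0×10⁴/0.54 = 1.9×10⁴ m/s.

v = 1.9×10⁴ m/s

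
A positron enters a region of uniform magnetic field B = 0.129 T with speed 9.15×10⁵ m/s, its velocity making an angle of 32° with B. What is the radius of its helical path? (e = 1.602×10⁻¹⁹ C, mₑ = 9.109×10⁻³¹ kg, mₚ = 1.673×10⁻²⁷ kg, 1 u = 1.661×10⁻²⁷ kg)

r ≈ 2.14×10⁻⁵ m

v⊥ = v sinθ = 9.15×10⁵·sin32° ≈ 4.849×10⁵ m/s.
r = m v⊥/(|q|B) = (9.109×10⁻³¹)(4.849×10⁵)/((1.602×10⁻¹⁹)(0.129)) ≈ 2.14×10⁻⁵ m.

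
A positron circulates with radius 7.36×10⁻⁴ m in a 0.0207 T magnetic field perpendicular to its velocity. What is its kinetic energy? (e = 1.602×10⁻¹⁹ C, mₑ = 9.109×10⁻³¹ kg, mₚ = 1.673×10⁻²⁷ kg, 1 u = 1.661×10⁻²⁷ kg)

KE ≈ 3.27×10⁻¹⁸ J

v = |q|Br/m, then KE = ½mv² = (qBr)²/(2m).
v = (1.602×10⁻¹⁹)(0.0207)(7.36×10⁻⁴)/9.109×10⁻³¹ ≈ 2.679×10⁶ m/s.
KE = ½(9.109×10⁻³¹)(2.679×10⁶)² ≈ 3.27×10⁻¹⁸ J.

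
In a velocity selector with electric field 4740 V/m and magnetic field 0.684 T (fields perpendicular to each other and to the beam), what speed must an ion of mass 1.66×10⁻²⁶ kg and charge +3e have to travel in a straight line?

v = 6930 m/s

Zero net Lorentz force requires |qE| = |q v×B|, i.e. E = vB.
v = E/B = 4740/0.684 = 6930 m/s.
The result is independent of the particle's charge and mass.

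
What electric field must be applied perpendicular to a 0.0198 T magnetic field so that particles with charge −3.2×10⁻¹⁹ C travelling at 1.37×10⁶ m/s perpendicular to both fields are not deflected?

For straight-line motion qE = qvB, so E = vB.
E = 1.37×10⁶ × 0.0198 = 2.71×10⁴ V/m.

E = 2.71×10⁴ V/m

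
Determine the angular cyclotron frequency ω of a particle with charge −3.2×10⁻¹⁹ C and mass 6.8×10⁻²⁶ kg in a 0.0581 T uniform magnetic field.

ω = |q|B/m.
ω = (3.2×10⁻¹⁹)(0.0581)/6.8×10⁻²⁶ ≈ 2.73×10⁵ rad/s.

ω ≈ 2.73×10⁵ rad/s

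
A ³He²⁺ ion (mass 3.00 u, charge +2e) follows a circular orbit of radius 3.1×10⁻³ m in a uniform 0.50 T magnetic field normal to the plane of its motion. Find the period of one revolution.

The cyclotron period depends only on m, q, B: T = 2πm/(|q|B).
T = 2π(4.983×10⁻²⁷)/((3.204×10⁻¹⁹)(0.50)) ≈ 2.0×10⁻⁷ s.

T ≈ 2.0×10⁻⁷ s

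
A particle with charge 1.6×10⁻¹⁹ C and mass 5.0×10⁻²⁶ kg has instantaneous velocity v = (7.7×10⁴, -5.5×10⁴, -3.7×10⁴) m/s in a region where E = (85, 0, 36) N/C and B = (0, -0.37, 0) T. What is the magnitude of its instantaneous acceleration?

|a| ≈ 1.01×10¹¹ m/s²

v×B = (-1.37×10⁴, 0, -2.85×10⁴) N/C.
E + v×B = (-1.36×10⁴, 0, -2.85×10⁴) N/C.
F = q(E + v×B) = (1.6×10⁻¹⁹ C)·(-1.36×10⁴, 0, -2.85×10⁴) = (-2.18×10⁻¹⁵, 0, -4.55×10⁻¹⁵) N.
|a| = |F|/m = 5.046×10⁻¹⁵/5.0×10⁻²⁶ ≈ 1.01×10¹¹ m/s².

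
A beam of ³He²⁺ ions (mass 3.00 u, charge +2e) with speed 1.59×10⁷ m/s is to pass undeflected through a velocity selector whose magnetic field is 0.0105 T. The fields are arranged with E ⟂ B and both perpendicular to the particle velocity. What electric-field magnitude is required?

For straight-line motion qE = qvB, so E = vB.
E = 1.59×10⁷ × 0.0105 = 1.67×10⁵ V/m.

E = 1.67×10⁵ V/m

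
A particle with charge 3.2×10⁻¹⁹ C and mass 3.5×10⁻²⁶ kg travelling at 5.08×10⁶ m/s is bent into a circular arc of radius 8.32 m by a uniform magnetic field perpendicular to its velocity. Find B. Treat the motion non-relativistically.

From |q|vB = mv²/r, B = mv/(|q|r).
B = (3.5×10⁻²⁶)(5.08×10⁶)/((3.2×10⁻¹⁹)(8.32)) ≈ 0.0668 T.

B ≈ 0.0668 T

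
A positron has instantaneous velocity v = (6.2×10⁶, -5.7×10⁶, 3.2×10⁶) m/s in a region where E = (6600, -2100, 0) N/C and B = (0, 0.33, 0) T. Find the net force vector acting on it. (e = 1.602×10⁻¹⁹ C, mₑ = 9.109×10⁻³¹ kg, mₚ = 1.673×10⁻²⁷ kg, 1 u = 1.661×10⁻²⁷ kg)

F ≈ (-1.68×10⁻¹³, -3.36×10⁻¹⁶, 3.28×10⁻¹³) N

v×B = (-1.06×10⁶, 0, 2.05×10⁶) N/C.
E + v×B = (-1.05×10⁶, -2100, 2.05×10⁶) N/C.
F = q(E + v×B) = (1.602×10⁻¹⁹ C)·(-1.05×10⁶, -2100, 2.05×10⁶) = (-1.68×10⁻¹³, -3.36×10⁻¹⁶, 3.28×10⁻¹³) N.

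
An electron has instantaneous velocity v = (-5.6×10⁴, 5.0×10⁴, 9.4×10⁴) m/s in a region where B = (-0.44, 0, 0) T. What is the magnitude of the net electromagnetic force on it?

v×B = (0, -4.14×10⁴, 2.20×10⁴) N/C.
F = q v×B = (−1.602×10⁻¹⁹ C)·(0, -4.14×10⁴, 2.20×10⁴) = (0, 6.63×10⁻¹⁵, -3.52×10⁻¹⁵) N.
|F| = 7.50×10⁻¹⁵ N.

|F| ≈ 7.50×10⁻¹⁵ N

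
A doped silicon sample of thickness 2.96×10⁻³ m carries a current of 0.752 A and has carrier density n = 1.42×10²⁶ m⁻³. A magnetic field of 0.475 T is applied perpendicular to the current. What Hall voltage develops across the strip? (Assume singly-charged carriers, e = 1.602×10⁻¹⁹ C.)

V_H ≈ 5.30×10⁻⁶ V

V_H = IB/(n e t).
V_H = (0.752)(0.475)/((1.42×10²⁶)(1.602×10⁻¹⁹)(2.96×10⁻³)) ≈ 5.30×10⁻⁶ V.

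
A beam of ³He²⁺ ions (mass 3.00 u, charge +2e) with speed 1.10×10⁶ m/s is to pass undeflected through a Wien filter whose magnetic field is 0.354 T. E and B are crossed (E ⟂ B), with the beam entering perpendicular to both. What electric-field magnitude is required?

E = 3.89×10⁵ V/m

For straight-line motion qE = qvB, so E = vB.
E = 1.10×10⁶ × 0.354 = 3.89×10⁵ V/m.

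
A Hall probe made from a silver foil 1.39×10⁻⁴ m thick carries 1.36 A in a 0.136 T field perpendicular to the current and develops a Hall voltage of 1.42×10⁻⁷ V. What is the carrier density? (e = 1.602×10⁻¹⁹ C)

From V_H = IB/(n e t), n = IB/(V_H e t).
n = (1.36)(0.136)/((1.42×10⁻⁷)(1.602×10⁻¹⁹)(1.39×10⁻⁴)) ≈ 5.85×10²⁸ m⁻³.

n ≈ 5.85×10²⁸ m⁻³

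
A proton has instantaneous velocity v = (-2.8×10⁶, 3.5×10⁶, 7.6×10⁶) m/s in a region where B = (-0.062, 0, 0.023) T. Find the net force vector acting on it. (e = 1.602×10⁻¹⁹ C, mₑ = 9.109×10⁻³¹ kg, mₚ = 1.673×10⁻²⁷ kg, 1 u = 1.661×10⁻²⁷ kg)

v×B = (8.05×10⁴, -4.07×10⁵, 2.17×10⁵) N/C.
F = q v×B = (1.602×10⁻¹⁹ C)·(8.05×10⁴, -4.07×10⁵, 2.17×10⁵) = (1.29×10⁻¹⁴, -6.52×10⁻¹⁴, 3.48×10⁻¹⁴) N.

F ≈ (1.29×10⁻¹⁴, -6.52×10⁻¹⁴, 3.48×10⁻¹⁴) N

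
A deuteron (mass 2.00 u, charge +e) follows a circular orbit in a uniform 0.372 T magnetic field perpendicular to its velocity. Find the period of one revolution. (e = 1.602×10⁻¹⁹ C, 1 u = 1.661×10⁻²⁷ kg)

T ≈ 3.50×10⁻⁷ s

The cyclotron period depends only on m, q, B: T = 2πm/(|q|B).
T = 2π(3.322×10⁻²⁷)/((1.602×10⁻¹⁹)(0.372)) ≈ 3.50×10⁻⁷ s.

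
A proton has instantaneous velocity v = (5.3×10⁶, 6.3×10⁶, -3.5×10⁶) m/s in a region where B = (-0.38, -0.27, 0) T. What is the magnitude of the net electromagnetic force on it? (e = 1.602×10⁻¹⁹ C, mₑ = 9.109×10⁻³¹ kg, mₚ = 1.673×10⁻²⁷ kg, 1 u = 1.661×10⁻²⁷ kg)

|F| ≈ 3.04×10⁻¹³ N

v×B = (-9.45×10⁵, 1.33×10⁶, 9.63×10⁵) N/C.
F = q v×B = (1.602×10⁻¹⁹ C)·(-9.45×10⁵, 1.33×10⁶, 9.63×10⁵) = (-1.51×10⁻¹³, 2.13×10⁻¹³, 1.54×10⁻¹³) N.
|F| = 3.04×10⁻¹³ N.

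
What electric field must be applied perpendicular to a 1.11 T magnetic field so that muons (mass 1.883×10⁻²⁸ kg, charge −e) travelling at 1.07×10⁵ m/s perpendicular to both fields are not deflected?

E = 1.19×10⁵ V/m

For straight-line motion qE = qvB, so E = vB.
E = 1.07×10⁵ × 1.11 = 1.19×10⁵ V/m.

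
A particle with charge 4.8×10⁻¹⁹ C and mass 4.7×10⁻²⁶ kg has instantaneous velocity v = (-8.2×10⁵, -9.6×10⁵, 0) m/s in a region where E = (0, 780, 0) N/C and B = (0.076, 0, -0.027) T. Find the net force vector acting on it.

v×B = (2.59×10⁴, -2.21×10⁴, 7.30×10⁴) N/C.
E + v×B = (2.59×10⁴, -2.14×10⁴, 7.30×10⁴) N/C.
F = q(E + v×B) = (4.8×10⁻¹⁹ C)·(2.59×10⁴, -2.14×10⁴, 7.30×10⁴) = (1.24×10⁻¹⁴, -1.03×10⁻¹⁴, 3.50×10⁻¹⁴) N.

F ≈ (1.24×10⁻¹⁴, -1.03×10⁻¹⁴, 3.50×10⁻¹⁴) N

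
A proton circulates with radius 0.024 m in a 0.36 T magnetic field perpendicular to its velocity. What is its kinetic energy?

KE ≈ 5.7×10⁻¹⁶ J

v = |q|Br/m, then KE = ½mv² = (qBr)²/(2m).
v = (1.602×10⁻¹⁹)(0.36)(0.024)/1.673×10⁻²⁷ ≈ 8.273×10⁵ m/s.
KE = ½(1.673×10⁻²⁷)(8.273×10⁵)² ≈ 5.7×10⁻¹⁶ J.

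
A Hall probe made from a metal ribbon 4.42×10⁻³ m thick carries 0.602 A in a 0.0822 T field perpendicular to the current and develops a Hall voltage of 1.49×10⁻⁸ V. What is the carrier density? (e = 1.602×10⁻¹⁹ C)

From V_H = IB/(n e t), n = IB/(V_H e t).
n = (0.602)(0.0822)/((1.49×10⁻⁸)(1.602×10⁻¹⁹)(4.42×10⁻³)) ≈ 4.69×10²⁷ m⁻³.

n ≈ 4.69×10²⁷ m⁻³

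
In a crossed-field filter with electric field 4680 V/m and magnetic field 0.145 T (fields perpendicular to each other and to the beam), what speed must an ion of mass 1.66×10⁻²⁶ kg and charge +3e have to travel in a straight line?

Zero net Lorentz force requires |qE| = |q v×B|, i.e. E = vB.
v = E/B = 4680/0.145 = 3.23×10⁴ m/s.

v = 3.23×10⁴ m/s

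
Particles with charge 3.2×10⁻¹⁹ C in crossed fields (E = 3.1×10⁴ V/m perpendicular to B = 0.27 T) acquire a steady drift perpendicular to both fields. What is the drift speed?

v_d ≈ 1.1×10⁵ m/s

In crossed fields the guiding centre drifts at v_d = |E×B|/B² = E/B, independent of charge and mass.
v_d = 3.1×10⁴/0.27 = 1.1×10⁵ m/s.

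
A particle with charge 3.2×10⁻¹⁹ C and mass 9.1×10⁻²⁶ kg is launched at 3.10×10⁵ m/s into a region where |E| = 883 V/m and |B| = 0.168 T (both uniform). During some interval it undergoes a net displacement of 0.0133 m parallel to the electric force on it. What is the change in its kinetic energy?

The magnetic force is always ⟂ v and does no work; only the electric force changes KE.
ΔKE = F_E · d = |q|E d = (3.2×10⁻¹⁹)(883)(0.0133) ≈ 3.76×10⁻¹⁸ J.

ΔKE ≈ 3.76×10⁻¹⁸ J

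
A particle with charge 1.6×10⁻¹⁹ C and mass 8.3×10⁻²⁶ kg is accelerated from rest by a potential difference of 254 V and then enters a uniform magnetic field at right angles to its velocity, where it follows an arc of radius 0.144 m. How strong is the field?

B ≈ 0.113 T

v = √(2|q|V/m) = √(2·1.6×10⁻¹⁹·254/8.3×10⁻²⁶) ≈ 3.129×10⁴ m/s.
B = mv/(|q|r) = (8.3×10⁻²⁶)(3.129×10⁴)/((1.6×10⁻¹⁹)(0.144)) ≈ 0.113 T.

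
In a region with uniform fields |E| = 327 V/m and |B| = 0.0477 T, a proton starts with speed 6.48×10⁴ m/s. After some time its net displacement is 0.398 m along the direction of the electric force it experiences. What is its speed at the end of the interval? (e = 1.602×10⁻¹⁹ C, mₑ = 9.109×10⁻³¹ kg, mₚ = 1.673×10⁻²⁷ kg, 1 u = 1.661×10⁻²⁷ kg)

B does no work; ΔKE = |q|E d.
½mv_f² = ½mv₀² + |q|Ed = ½(1.673×10⁻²⁷)(6.48×10⁴)² + (1.602×10⁻¹⁹)(327)(0.398) ≈ 3.512×10⁻¹⁸ J + 2.085×10⁻¹⁷ J ≈ 2.436×10⁻¹⁷ J.
v_f = √(2·2.436×10⁻¹⁷/1.673×10⁻²⁷) ≈ 1.71×10⁵ m/s.

v_f ≈ 1.71×10⁵ m/s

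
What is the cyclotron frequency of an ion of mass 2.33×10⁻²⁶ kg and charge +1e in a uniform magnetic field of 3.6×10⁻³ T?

f ≈ 3900 Hz

f = |q|B/(2πm).
f = (1.602×10⁻¹⁹)(3.6×10⁻³)/(2π·2.33×10⁻²⁶) ≈ 3900 Hz.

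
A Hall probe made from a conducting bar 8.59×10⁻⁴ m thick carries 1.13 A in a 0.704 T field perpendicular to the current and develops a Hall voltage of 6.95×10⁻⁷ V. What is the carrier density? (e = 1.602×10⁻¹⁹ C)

n ≈ 8.32×10²⁷ m⁻³

From V_H = IB/(n e t), n = IB/(V_H e t).
n = (1.13)(0.704)/((6.95×10⁻⁷)(1.602×10⁻¹⁹)(8.59×10⁻⁴)) ≈ 8.32×10²⁷ m⁻³.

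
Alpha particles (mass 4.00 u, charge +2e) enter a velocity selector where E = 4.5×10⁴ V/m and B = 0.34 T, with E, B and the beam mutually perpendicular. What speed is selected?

v = 1.3×10⁵ m/s

For undeflected motion the electric and magnetic forces balance: qE = qvB.
v = E/B = 4.5×10⁴/0.34 = 1.3×10⁵ m/s.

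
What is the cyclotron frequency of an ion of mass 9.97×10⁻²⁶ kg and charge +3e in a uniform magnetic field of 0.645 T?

f = |q|B/(2πm).
f = (4.806×10⁻¹⁹)(0.645)/(2π·9.97×10⁻²⁶) ≈ 4.95×10⁵ Hz.

f ≈ 4.95×10⁵ Hz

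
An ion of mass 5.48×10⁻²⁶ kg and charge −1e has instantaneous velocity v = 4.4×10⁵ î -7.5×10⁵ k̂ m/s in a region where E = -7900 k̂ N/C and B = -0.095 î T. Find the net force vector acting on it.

v×B = (0, 7.12×10⁴, 0) N/C.
E + v×B = (0, 7.12×10⁴, -7900) N/C.
F = q(E + v×B) = (−1.602×10⁻¹⁹ C)·(0, 7.12×10⁴, -7900) = (0, -1.14×10⁻¹⁴, 1.27×10⁻¹⁵) N.

F ≈ (0, -1.14×10⁻¹⁴, 1.27×10⁻¹⁵) N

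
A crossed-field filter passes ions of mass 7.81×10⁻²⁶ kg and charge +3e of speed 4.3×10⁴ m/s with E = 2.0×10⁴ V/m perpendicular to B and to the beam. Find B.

B = 0.47 T

Balance of forces in the selector: qE = qvB ⇒ B = E/v.
B = 2.0×10⁴/4.3×10⁴ = 0.47 T.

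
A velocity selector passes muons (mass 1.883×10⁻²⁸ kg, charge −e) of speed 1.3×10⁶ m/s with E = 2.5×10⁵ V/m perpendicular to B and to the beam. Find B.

Balance of forces in the selector: qE = qvB ⇒ B = E/v.
B = 2.5×10⁵/1.3×10⁶ = 0.19 T.

B = 0.19 T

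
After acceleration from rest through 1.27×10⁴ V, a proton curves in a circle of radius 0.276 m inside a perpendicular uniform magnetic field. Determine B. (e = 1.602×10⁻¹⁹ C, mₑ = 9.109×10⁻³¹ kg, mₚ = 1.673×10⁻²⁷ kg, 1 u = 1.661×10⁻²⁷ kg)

B ≈ 0.0590 T

v = √(2|q|V/m) = √(2·1.602×10⁻¹⁹·1.27×10⁴/1.673×10⁻²⁷) ≈ 1.560×10⁶ m/s.
B = mv/(|q|r) = (1.673×10⁻²⁷)(1.560×10⁶)/((1.602×10⁻¹⁹)(0.276)) ≈ 0.0590 T.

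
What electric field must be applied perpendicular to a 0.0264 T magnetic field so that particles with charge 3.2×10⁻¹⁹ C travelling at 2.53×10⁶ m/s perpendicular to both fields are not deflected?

For straight-line motion qE = qvB, so E = vB.
E = 2.53×10⁶ × 0.0264 = 6.68×10⁴ V/m.

E = 6.68×10⁴ V/m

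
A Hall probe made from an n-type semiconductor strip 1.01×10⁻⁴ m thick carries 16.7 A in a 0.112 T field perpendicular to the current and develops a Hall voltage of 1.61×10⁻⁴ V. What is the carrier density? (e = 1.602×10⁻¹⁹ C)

n ≈ 7.18×10²⁶ m⁻³

From V_H = IB/(n e t), n = IB/(V_H e t).
n = (16.7)(0.112)/((1.61×10⁻⁴)(1.602×10⁻¹⁹)(1.01×10⁻⁴)) ≈ 7.18×10²⁶ m⁻³.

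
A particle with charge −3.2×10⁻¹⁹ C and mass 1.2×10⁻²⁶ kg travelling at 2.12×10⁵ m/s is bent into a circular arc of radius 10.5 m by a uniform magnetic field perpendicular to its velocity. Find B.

B ≈ 7.57×10⁻⁴ T

From |q|vB = mv²/r, B = mv/(|q|r).
B = (1.2×10⁻²⁶)(2.12×10⁵)/((3.2×10⁻¹⁹)(10.5)) ≈ 7.57×10⁻⁴ T.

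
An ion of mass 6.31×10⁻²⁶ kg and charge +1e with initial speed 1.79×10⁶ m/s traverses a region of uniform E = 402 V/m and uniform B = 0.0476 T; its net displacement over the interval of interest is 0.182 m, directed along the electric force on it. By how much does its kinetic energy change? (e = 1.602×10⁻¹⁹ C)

ΔKE ≈ 1.17×10⁻¹⁷ J

The magnetic force is always ⟂ v and does no work; only the electric force changes KE.
ΔKE = F_E · d = |q|E d = (1.602×10⁻¹⁹)(402)(0.182) ≈ 1.17×10⁻¹⁷ J.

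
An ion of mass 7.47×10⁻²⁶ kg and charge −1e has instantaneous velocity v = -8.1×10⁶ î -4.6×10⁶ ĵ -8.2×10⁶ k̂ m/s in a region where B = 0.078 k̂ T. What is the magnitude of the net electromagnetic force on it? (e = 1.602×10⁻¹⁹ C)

|F| ≈ 1.16×10⁻¹³ N

v×B = (-3.59×10⁵, 6.32×10⁵, 0) N/C.
F = q v×B = (−1.602×10⁻¹⁹ C)·(-3.59×10⁵, 6.32×10⁵, 0) = (5.75×10⁻¹⁴, -1.01×10⁻¹³, 0) N.
|F| = 1.16×10⁻¹³ N.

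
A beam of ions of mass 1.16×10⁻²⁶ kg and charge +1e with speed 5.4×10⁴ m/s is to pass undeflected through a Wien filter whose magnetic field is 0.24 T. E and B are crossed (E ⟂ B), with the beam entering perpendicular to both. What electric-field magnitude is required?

For straight-line motion qE = qvB, so E = vB.
E = 5.4×10⁴ × 0.24 = 1.3×10⁴ V/m.

E = 1.3×10⁴ V/m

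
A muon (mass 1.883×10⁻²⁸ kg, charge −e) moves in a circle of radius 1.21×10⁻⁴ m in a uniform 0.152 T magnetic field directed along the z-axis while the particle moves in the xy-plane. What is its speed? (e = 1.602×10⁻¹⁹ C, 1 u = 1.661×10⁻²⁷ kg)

v ≈ 1.56×10⁴ m/s

From |q|vB = mv²/r, v = |q|Br/m.
v = (1.602×10⁻¹⁹)(0.152)(1.21×10⁻⁴)/1.883×10⁻²⁸ ≈ 1.56×10⁴ m/s.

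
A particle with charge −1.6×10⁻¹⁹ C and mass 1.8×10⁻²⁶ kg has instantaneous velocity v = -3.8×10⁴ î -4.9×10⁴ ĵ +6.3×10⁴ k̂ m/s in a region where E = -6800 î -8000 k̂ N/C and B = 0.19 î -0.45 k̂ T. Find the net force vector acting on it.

v×B = (2.20×10⁴, -5130, 9310) N/C.
E + v×B = (1.52×10⁴, -5130, 1310) N/C.
F = q(E + v×B) = (−1.6×10⁻¹⁹ C)·(1.52×10⁴, -5130, 1310) = (-2.44×10⁻¹⁵, 8.21×10⁻¹⁶, -2.10×10⁻¹⁶) N.

F ≈ (-2.44×10⁻¹⁵, 8.21×10⁻¹⁶, -2.10×10⁻¹⁶) N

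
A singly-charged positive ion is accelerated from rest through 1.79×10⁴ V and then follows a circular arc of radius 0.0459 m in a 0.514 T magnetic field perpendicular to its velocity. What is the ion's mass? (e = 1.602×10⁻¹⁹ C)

m ≈ 2.49×10⁻²⁷ kg

Combine |q|V = ½mv² and r = mv/(|q|B): eliminate v to get m = qB²r²/(2V).
m = (1.602×10⁻¹⁹)(0.514)²(0.0459)²/(2·1.79×10⁴) ≈ 2.49×10⁻²⁷ kg.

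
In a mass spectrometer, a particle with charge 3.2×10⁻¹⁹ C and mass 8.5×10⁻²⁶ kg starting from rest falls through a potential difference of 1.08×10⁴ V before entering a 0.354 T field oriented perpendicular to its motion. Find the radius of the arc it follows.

Acceleration: |q|V = ½mv² ⇒ v = √(2|q|V/m) = √(2·3.2×10⁻¹⁹·1.08×10⁴/8.5×10⁻²⁶) ≈ 2.852×10⁵ m/s.
In the field: r = mv/(|q|B) = (8.5×10⁻²⁶)(2.852×10⁵)/((3.2×10⁻¹⁹)(0.354)) ≈ 0.214 m.

r ≈ 0.214 m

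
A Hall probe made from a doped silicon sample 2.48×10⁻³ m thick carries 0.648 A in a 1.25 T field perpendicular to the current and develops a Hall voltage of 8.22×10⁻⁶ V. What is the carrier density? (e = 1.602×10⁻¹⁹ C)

From V_H = IB/(n e t), n = IB/(V_H e t).
n = (0.648)(1.25)/((8.22×10⁻⁶)(1.602×10⁻¹⁹)(2.48×10⁻³)) ≈ 2.48×10²⁶ m⁻³.

n ≈ 2.48×10²⁶ m⁻³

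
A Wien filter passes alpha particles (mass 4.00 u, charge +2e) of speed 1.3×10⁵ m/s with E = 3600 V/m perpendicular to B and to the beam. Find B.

B = 0.028 T

Balance of forces in the selector: qE = qvB ⇒ B = E/v.
B = 3600/1.3×10⁵ = 0.028 T.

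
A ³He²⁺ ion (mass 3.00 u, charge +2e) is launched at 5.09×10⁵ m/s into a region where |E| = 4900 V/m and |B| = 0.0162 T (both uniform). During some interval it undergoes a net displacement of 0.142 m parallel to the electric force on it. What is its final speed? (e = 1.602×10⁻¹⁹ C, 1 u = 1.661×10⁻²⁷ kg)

v_f ≈ 5.90×10⁵ m/s

B does no work; ΔKE = |q|E d.
½mv_f² = ½mv₀² + |q|Ed = ½(4.983×10⁻²⁷)(5.09×10⁵)² + (3.204×10⁻¹⁹)(4900)(0.142) ≈ 6.455×10⁻¹⁶ J + 2.229×10⁻¹⁶ J ≈ 8.684×10⁻¹⁶ J.
v_f = √(2·8.684×10⁻¹⁶/4.983×10⁻²⁷) ≈ 5.90×10⁵ m/s.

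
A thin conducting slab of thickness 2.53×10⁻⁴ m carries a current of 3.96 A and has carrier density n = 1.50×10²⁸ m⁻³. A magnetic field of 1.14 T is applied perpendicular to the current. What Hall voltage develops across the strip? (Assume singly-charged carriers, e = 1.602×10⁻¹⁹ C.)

V_H = IB/(n e t).
V_H = (3.96)(1.14)/((1.50×10²⁸)(1.602×10⁻¹⁹)(2.53×10⁻⁴)) ≈ 7.43×10⁻⁶ V.

V_H ≈ 7.43×10⁻⁶ V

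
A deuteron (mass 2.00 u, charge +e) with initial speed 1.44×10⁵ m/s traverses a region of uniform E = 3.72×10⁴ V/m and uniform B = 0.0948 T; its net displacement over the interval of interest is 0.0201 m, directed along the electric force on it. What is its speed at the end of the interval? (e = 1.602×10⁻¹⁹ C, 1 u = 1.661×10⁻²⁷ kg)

B does no work; ΔKE = |q|E d.
½mv_f² = ½mv₀² + |q|Ed = ½(3.322×10⁻²⁷)(1.44×10⁵)² + (1.602×10⁻¹⁹)(3.72×10⁴)(0.0201) ≈ 3.444×10⁻¹⁷ J + 1.198×10⁻¹⁶ J ≈ 1.542×10⁻¹⁶ J.
v_f = √(2·1.542×10⁻¹⁶/3.322×10⁻²⁷) ≈ 3.05×10⁵ m/s.

v_f ≈ 3.05×10⁵ m/s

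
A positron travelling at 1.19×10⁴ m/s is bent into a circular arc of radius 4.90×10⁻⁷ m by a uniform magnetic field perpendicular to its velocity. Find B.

B ≈ 0.138 T

From |q|vB = mv²/r, B = mv/(|q|r).
B = (9.109×10⁻³¹)(1.19×10⁴)/((1.602×10⁻¹⁹)(4.90×10⁻⁷)) ≈ 0.138 T.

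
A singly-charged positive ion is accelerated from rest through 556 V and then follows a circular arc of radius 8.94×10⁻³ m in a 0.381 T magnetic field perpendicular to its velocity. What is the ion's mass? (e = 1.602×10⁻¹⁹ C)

m ≈ 1.67×10⁻²⁷ kg

Combine |q|V = ½mv² and r = mv/(|q|B): eliminate v to get m = qB²r²/(2V).
m = (1.602×10⁻¹⁹)(0.381)²(8.94×10⁻³)²/(2·556) ≈ 1.67×10⁻²⁷ kg.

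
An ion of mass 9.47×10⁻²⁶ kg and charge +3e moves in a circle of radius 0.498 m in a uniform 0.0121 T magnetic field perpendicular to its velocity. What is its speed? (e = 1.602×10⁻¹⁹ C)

From |q|vB = mv²/r, v = |q|Br/m.
v = (4.806×10⁻¹⁹)(0.0121)(0.498)/9.47×10⁻²⁶ ≈ 3.06×10⁴ m/s.

v ≈ 3.06×10⁴ m/s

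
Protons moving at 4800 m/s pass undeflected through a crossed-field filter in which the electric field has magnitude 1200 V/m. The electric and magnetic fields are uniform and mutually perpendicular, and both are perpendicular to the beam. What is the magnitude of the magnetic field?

Balance of forces in the selector: qE = qvB ⇒ B = E/v.
B = 1200/4800 = 0.25 T.

B = 0.25 T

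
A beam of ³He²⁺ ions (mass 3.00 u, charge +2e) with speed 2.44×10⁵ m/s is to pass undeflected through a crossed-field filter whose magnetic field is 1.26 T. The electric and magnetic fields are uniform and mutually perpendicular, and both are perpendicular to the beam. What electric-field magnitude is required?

For straight-line motion qE = qvB, so E = vB.
E = 2.44×10⁵ × 1.26 = 3.07×10⁵ V/m.

E = 3.07×10⁵ V/m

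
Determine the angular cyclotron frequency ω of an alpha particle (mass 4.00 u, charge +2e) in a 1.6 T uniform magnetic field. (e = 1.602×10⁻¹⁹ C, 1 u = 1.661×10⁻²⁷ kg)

ω = |q|B/m.
ω = (3.204×10⁻¹⁹)(1.6)/6.644×10⁻²⁷ ≈ 7.7×10⁷ rad/s.

ω ≈ 7.7×10⁷ rad/s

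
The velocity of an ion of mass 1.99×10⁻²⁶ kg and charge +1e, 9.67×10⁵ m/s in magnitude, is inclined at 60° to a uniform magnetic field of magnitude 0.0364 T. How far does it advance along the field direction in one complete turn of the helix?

v∥ = v cosθ = 9.67×10⁵·cos60° ≈ 4.835×10⁵ m/s.
T = 2πm/(|q|B) = 2π(1.99×10⁻²⁶)/((1.602×10⁻¹⁹)(0.0364)) ≈ 2.144×10⁻⁵ s.
pitch = v∥ T = (4.835×10⁵)(2.144×10⁻⁵) ≈ 10.4 m.

p ≈ 10.4 m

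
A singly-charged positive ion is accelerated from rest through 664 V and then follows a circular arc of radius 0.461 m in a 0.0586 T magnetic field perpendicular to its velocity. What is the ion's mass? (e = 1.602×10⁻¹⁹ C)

Combine |q|V = ½mv² and r = mv/(|q|B): eliminate v to get m = qB²r²/(2V).
m = (1.602×10⁻¹⁹)(0.0586)²(0.461)²/(2·664) ≈ 8.80×10⁻²⁶ kg.

m ≈ 8.80×10⁻²⁶ kg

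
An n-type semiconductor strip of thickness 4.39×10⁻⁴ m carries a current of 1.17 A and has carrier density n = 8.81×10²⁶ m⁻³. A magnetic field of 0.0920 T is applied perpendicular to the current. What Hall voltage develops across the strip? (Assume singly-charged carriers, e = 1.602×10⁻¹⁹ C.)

V_H ≈ 1.74×10⁻⁶ V

V_H = IB/(n e t).
V_H = (1.17)(0.0920)/((8.81×10²⁶)(1.602×10⁻¹⁹)(4.39×10⁻⁴)) ≈ 1.74×10⁻⁶ V.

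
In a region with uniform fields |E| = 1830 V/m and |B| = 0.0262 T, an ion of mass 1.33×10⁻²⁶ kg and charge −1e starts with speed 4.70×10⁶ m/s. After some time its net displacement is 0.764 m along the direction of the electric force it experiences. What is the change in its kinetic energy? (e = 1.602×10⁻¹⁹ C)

The magnetic force is always ⟂ v and does no work; only the electric force changes KE.
ΔKE = F_E · d = |q|E d = (1.602×10⁻¹⁹)(1830)(0.764) ≈ 2.24×10⁻¹⁶ J.

ΔKE ≈ 2.24×10⁻¹⁶ J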